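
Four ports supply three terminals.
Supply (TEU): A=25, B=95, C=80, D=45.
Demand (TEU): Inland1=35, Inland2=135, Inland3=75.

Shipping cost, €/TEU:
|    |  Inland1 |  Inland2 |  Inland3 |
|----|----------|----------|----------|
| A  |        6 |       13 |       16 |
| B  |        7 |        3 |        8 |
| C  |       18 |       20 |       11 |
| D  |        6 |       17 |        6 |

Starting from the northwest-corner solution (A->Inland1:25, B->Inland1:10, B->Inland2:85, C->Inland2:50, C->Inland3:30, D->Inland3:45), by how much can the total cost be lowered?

Current plan cost = 25·6 + 10·7 + 85·3 + 50·20 + 30·11 + 45·6 = €2075.
Optimal plan:
  A->Inland2: 25 × €13 = €325
  B->Inland2: 95 × €3 = €285
  C->Inland2: 15 × €20 = €300
  C->Inland3: 65 × €11 = €715
  D->Inland1: 35 × €6 = €210
  D->Inland3: 10 × €6 = €60
Optimal cost = €1895.
Saving = 2075 − 1895 = €180.

180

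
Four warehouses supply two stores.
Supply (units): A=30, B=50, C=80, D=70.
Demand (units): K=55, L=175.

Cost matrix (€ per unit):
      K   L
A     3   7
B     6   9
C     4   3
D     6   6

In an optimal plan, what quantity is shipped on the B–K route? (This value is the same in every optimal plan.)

The minimum-cost plan:
  A–K: 30 × €3 = €90
  B–K: 25 × €6 = €150
  B–L: 25 × €9 = €225
  C–L: 80 × €3 = €240
  D–L: 70 × €6 = €420
Total cost = €1125.
So B→K carries 25 units.

25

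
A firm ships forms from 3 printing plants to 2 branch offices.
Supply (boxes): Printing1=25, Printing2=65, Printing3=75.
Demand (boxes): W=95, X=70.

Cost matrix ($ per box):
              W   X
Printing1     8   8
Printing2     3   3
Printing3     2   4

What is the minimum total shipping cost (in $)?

545

One minimum-cost allocation:
  Printing1–W: 20 × $8 = $160
  Printing1–X: 5 × $8 = $40
  Printing2–X: 65 × $3 = $195
  Printing3–W: 75 × $2 = $150
Total = 160 + 40 + 195 + 150 = $545.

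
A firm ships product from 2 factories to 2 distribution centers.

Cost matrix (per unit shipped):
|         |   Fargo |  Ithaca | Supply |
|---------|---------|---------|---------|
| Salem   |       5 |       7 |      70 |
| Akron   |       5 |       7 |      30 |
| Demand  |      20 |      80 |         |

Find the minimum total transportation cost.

One minimum-cost allocation:
  Salem->Ithaca: 70 × 7 = 490
  Akron->Fargo: 20 × 5 = 100
  Akron->Ithaca: 10 × 7 = 70
Total = 490 + 100 + 70 = 660.

660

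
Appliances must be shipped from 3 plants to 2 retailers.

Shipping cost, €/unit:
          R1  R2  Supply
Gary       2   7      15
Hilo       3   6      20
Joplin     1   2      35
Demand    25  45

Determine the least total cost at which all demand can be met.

An optimal shipping plan:
  Gary to R1: 15 × €2 = €30
  Hilo to R1: 10 × €3 = €30
  Hilo to R2: 10 × €6 = €60
  Joplin to R2: 35 × €2 = €70
Total = 30 + 30 + 60 + 70 = €190.
(Supply check: Gary ships 15; Hilo ships 20; Joplin ships 35.)

190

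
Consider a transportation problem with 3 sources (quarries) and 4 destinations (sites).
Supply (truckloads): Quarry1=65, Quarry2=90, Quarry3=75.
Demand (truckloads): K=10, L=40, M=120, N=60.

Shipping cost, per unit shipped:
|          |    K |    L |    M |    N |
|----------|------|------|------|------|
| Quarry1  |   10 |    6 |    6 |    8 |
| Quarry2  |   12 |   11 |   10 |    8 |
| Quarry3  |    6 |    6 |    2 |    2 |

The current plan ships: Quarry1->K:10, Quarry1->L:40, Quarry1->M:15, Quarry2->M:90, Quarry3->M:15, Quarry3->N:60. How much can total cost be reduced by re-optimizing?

140

Current plan cost = 10·10 + 40·6 + 15·6 + 90·10 + 15·2 + 60·2 = 1480.
Optimal plan:
  Quarry1->L: 40 truckloads
  Quarry1->M: 25 truckloads
  Quarry2->K: 10 truckloads
  Quarry2->M: 20 truckloads
  Quarry2->N: 60 truckloads
  Quarry3->M: 75 truckloads
Optimal cost = 1340.
Saving = 1480 − 1340 = 140.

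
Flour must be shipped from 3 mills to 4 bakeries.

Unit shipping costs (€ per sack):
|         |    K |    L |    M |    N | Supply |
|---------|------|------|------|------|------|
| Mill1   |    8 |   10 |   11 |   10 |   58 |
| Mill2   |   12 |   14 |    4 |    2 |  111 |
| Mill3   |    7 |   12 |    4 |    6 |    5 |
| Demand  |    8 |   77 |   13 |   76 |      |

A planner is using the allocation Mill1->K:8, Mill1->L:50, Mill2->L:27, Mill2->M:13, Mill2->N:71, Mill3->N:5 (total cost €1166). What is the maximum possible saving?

Current plan cost = 8·8 + 50·10 + 27·14 + 13·4 + 71·2 + 5·6 = €1166.
Optimal plan:
  Mill1→L: 58 × €10 = €580
  Mill2→K: 3 × €12 = €36
  Mill2→L: 19 × €14 = €266
  Mill2→M: 13 × €4 = €52
  Mill2→N: 76 × €2 = €152
  Mill3→K: 5 × €7 = €35
Optimal cost = €1121.
Saving = 1166 − 1121 = €45.

45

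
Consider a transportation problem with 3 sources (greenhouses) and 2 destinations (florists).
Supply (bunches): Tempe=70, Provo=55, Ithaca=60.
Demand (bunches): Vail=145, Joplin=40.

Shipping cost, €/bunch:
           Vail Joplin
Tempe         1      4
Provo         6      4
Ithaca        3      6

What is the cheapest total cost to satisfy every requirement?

500

Optimal allocation:
  Tempe to Vail: 70 × €1 = €70
  Provo to Vail: 15 × €6 = €90
  Provo to Joplin: 40 × €4 = €160
  Ithaca to Vail: 60 × €3 = €180
Total = 70 + 90 + 160 + 180 = €500.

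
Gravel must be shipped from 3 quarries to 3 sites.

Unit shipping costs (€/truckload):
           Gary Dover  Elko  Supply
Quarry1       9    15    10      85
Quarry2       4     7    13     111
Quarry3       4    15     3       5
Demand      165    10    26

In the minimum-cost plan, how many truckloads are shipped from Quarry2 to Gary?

101

The minimum-cost plan:
  Quarry1 to Gary: 64 × €9 = €576
  Quarry1 to Elko: 21 × €10 = €210
  Quarry2 to Gary: 101 × €4 = €404
  Quarry2 to Dover: 10 × €7 = €70
  Quarry3 to Elko: 5 × €3 = €15
Total cost = €1275.
So Quarry2→Gary carries 101 truckloads.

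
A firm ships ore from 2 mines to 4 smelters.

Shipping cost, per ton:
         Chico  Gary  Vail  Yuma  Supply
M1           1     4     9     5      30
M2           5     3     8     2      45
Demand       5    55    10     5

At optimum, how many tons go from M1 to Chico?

Solving gives:
  M1->Chico: 5 × 1 = 5
  M1->Gary: 15 × 4 = 60
  M1->Vail: 10 × 9 = 90
  M2->Gary: 40 × 3 = 120
  M2->Yuma: 5 × 2 = 10
Total cost = 285.
So M1→Chico carries 5 tons.

5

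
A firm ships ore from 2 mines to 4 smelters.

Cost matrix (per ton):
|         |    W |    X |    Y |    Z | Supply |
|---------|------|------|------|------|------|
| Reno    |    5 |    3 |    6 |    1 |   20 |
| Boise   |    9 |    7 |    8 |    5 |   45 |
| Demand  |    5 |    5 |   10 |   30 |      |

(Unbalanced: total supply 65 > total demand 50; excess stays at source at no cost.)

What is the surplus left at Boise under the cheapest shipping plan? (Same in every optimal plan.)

15

An optimal plan:
  Reno to Z: 20 tons
  Boise to W: 5 tons
  Boise to X: 5 tons
  Boise to Y: 10 tons
  Boise to Z: 10 tons
Total cost = 230.
Boise ships 30 of its 45, leaving 15.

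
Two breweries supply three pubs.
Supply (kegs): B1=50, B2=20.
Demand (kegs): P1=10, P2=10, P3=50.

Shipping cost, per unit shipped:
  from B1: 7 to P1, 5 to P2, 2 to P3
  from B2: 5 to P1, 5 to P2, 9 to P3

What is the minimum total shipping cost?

200

Optimal allocation:
  B1->P3: 50 × 2 = 100
  B2->P1: 10 × 5 = 50
  B2->P2: 10 × 5 = 50
Total = 100 + 50 + 50 = 200.
(Supply check: B1 ships 50; B2 ships 20.)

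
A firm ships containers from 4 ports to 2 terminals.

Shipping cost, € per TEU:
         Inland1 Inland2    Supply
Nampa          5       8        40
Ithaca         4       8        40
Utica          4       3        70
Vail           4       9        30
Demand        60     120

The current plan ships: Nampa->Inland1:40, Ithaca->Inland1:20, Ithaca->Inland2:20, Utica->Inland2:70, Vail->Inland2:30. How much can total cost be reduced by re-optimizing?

70

Current plan cost = 40·5 + 20·4 + 20·8 + 70·3 + 30·9 = €920.
Optimal plan:
  Nampa to Inland2: 40 × €8 = €320
  Ithaca to Inland1: 30 × €4 = €120
  Ithaca to Inland2: 10 × €8 = €80
  Utica to Inland2: 70 × €3 = €210
  Vail to Inland1: 30 × €4 = €120
Optimal cost = €850.
Saving = 920 − 850 = €70.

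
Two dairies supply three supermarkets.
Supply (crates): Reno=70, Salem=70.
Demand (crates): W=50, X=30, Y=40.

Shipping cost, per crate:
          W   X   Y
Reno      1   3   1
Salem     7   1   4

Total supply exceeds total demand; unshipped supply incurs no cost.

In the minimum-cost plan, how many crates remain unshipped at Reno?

An optimal plan:
  Reno to W: 50 × 1 = 50
  Reno to Y: 20 × 1 = 20
  Salem to X: 30 × 1 = 30
  Salem to Y: 20 × 4 = 80
Total cost = 180.
Reno ships 70 of its 70, leaving 0.

0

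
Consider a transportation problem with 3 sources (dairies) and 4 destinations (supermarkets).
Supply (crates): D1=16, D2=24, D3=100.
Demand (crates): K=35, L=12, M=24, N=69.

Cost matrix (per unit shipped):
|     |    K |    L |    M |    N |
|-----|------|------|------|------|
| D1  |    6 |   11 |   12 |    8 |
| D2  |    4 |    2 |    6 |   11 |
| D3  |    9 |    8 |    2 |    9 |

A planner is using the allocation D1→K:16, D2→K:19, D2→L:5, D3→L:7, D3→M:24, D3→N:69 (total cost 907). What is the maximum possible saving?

Current plan cost = 16·6 + 19·4 + 5·2 + 7·8 + 24·2 + 69·9 = 907.
Optimal plan:
  D1 to K: 16 crates
  D2 to K: 12 crates
  D2 to L: 12 crates
  D3 to K: 7 crates
  D3 to M: 24 crates
  D3 to N: 69 crates
Optimal cost = 900.
Saving = 907 − 900 = 7.

7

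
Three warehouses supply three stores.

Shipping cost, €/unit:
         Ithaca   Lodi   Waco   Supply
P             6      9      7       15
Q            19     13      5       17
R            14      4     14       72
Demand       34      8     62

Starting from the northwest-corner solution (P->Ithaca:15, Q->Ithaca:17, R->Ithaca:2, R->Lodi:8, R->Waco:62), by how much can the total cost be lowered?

238

Current plan cost = 15·6 + 17·19 + 2·14 + 8·4 + 62·14 = €1341.
Optimal plan:
  P–Ithaca: 15 units
  Q–Waco: 17 units
  R–Ithaca: 19 units
  R–Lodi: 8 units
  R–Waco: 45 units
Optimal cost = €1103.
Saving = 1341 − 1103 = €238.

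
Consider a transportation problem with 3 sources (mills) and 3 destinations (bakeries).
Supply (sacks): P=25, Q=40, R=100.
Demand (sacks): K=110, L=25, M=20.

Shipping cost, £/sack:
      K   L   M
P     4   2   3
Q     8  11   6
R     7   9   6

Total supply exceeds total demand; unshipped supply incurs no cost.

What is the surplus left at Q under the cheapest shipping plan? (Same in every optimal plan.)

An optimal plan:
  P to L: 25 × £2 = £50
  Q to K: 10 × £8 = £80
  Q to M: 20 × £6 = £120
  R to K: 100 × £7 = £700
Total cost = £950.
Q ships 30 of its 40, leaving 10.

10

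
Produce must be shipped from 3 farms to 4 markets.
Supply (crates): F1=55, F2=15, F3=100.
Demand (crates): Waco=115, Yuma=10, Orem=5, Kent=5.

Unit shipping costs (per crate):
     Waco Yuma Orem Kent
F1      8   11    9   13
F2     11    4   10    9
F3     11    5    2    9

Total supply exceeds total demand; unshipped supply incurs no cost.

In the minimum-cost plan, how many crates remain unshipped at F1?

Minimum-cost shipments:
  F1->Waco: 55 × 8 = 440
  F2->Waco: 5 × 11 = 55
  F2->Yuma: 10 × 4 = 40
  F3->Waco: 55 × 11 = 605
  F3->Orem: 5 × 2 = 10
  F3->Kent: 5 × 9 = 45
Total cost = 1195.
F1 ships 55 of its 55, leaving 0.

0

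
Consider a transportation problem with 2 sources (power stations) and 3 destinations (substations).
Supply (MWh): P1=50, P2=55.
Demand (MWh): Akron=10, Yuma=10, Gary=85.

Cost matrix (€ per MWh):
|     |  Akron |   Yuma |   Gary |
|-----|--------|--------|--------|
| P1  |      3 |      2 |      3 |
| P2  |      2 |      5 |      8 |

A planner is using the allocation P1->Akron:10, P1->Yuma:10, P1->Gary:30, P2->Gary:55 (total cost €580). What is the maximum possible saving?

80

Current plan cost = 10·3 + 10·2 + 30·3 + 55·8 = €580.
Optimal plan:
  P1->Gary: 50 × €3 = €150
  P2->Akron: 10 × €2 = €20
  P2->Yuma: 10 × €5 = €50
  P2->Gary: 35 × €8 = €280
Optimal cost = €500.
Saving = 580 − 500 = €80.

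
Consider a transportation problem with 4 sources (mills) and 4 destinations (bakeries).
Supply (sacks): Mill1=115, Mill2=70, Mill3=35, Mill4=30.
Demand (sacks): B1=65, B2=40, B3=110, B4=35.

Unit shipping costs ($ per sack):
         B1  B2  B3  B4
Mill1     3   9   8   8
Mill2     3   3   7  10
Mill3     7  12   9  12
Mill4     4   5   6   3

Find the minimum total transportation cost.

1330

An optimal shipping plan:
  Mill1→B1: 65 × $3 = $195
  Mill1→B3: 45 × $8 = $360
  Mill1→B4: 5 × $8 = $40
  Mill2→B2: 40 × $3 = $120
  Mill2→B3: 30 × $7 = $210
  Mill3→B3: 35 × $9 = $315
  Mill4→B4: 30 × $3 = $90
Total = 195 + 360 + 40 + 120 + 210 + 315 + 90 = $1330.
(Supply check: Mill1 ships 115; Mill2 ships 70; Mill3 ships 35; Mill4 ships 30.)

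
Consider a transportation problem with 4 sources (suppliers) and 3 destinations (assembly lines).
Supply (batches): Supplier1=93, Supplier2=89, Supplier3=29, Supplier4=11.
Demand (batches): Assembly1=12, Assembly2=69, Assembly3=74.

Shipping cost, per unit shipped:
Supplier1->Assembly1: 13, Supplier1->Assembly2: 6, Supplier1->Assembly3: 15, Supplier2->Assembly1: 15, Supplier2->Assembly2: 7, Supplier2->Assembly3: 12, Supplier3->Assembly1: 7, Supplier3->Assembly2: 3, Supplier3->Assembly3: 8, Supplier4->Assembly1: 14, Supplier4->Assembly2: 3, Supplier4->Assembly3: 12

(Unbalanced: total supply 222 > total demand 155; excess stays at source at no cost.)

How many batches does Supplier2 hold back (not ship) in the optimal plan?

32

An optimal plan:
  Supplier1->Assembly2: 58 batches
  Supplier2->Assembly3: 57 batches
  Supplier3->Assembly1: 12 batches
  Supplier3->Assembly3: 17 batches
  Supplier4->Assembly2: 11 batches
Total cost = 1285.
Supplier2 ships 57 of its 89, leaving 32.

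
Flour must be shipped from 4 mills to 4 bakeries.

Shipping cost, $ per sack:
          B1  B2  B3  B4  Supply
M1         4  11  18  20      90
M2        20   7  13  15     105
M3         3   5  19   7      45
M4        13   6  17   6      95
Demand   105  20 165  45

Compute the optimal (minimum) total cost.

One minimum-cost allocation:
  M1->B1: 80 × $4 = $320
  M1->B3: 10 × $18 = $180
  M2->B3: 105 × $13 = $1365
  M3->B1: 25 × $3 = $75
  M3->B2: 20 × $5 = $100
  M4->B3: 50 × $17 = $850
  M4->B4: 45 × $6 = $270
Total = 320 + 180 + 1365 + 75 + 100 + 850 + 270 = $3160.

3160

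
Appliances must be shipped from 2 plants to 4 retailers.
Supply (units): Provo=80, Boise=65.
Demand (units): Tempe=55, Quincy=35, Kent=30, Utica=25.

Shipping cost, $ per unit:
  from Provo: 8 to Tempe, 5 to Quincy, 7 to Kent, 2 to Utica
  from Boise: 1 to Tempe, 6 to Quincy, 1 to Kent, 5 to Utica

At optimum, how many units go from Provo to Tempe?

The minimum-cost plan:
  Provo–Quincy: 35 × $5 = $175
  Provo–Kent: 20 × $7 = $140
  Provo–Utica: 25 × $2 = $50
  Boise–Tempe: 55 × $1 = $55
  Boise–Kent: 10 × $1 = $10
Total cost = $430.
The route Provo→Tempe is not used.

0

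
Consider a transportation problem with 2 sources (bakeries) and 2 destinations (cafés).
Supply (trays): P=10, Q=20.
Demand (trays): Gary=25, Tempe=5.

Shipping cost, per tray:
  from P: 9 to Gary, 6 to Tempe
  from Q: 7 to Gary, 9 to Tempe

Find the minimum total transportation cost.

215

Optimal allocation:
  P→Gary: 5 trays
  P→Tempe: 5 trays
  Q→Gary: 20 trays
Total cost = 215.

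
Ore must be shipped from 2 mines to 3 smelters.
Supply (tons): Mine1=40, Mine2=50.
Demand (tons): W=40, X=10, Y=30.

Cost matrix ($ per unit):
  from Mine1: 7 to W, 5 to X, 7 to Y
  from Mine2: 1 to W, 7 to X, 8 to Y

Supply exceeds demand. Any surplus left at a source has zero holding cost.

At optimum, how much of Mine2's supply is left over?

Minimum-cost shipments:
  Mine1–X: 10 tons
  Mine1–Y: 30 tons
  Mine2–W: 40 tons
Total cost = $300.
Mine2 ships 40 of its 50, leaving 10.

10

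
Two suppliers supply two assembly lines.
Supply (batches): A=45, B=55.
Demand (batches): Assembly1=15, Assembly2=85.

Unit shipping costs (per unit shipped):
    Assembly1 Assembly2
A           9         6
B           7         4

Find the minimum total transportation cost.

Optimal allocation:
  A to Assembly2: 45 × 6 = 270
  B to Assembly1: 15 × 7 = 105
  B to Assembly2: 40 × 4 = 160
Total = 270 + 105 + 160 = 535.

535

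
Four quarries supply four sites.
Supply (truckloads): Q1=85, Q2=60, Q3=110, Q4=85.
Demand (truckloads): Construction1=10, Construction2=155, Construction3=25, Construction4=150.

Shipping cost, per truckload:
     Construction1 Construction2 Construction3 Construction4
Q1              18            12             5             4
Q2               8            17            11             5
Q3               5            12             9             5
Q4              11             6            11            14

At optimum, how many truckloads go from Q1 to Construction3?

Optimal shipments:
  Q1 to Construction3: 25 × 5 = 125
  Q1 to Construction4: 60 × 4 = 240
  Q2 to Construction4: 60 × 5 = 300
  Q3 to Construction1: 10 × 5 = 50
  Q3 to Construction2: 70 × 12 = 840
  Q3 to Construction4: 30 × 5 = 150
  Q4 to Construction2: 85 × 6 = 510
Total cost = 2215.
So Q1→Construction3 carries 25 truckloads.

25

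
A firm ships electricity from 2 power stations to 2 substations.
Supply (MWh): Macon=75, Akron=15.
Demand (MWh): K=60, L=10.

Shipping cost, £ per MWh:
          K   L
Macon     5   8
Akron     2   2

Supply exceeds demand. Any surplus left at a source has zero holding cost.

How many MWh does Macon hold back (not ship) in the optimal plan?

20

Minimum-cost shipments:
  Macon→K: 55 × £5 = £275
  Akron→K: 5 × £2 = £10
  Akron→L: 10 × £2 = £20
Total cost = £305.
Macon ships 55 of its 75, leaving 20.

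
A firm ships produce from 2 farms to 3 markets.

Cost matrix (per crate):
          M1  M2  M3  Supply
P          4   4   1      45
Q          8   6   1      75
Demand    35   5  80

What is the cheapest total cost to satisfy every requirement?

Optimal allocation:
  P->M1: 35 × 4 = 140
  P->M2: 5 × 4 = 20
  P->M3: 5 × 1 = 5
  Q->M3: 75 × 1 = 75
Total = 140 + 20 + 5 + 75 = 240.

240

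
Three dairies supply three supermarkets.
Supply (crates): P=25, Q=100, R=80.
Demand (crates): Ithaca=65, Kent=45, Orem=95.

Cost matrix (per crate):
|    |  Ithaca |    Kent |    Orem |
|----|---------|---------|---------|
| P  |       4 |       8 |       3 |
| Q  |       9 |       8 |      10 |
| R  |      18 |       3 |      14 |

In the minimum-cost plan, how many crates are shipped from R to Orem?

35

Optimal shipments:
  P→Orem: 25 × 3 = 75
  Q→Ithaca: 65 × 9 = 585
  Q→Orem: 35 × 10 = 350
  R→Kent: 45 × 3 = 135
  R→Orem: 35 × 14 = 490
Total cost = 1635.
So R→Orem carries 35 crates.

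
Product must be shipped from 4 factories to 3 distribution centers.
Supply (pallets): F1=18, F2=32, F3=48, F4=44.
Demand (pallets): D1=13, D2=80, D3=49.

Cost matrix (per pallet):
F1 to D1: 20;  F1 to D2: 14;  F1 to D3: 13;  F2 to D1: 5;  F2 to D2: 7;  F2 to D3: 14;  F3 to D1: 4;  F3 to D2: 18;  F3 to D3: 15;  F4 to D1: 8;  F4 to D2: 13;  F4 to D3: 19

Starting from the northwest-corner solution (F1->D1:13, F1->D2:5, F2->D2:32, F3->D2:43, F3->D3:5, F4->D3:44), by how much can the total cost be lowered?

Current plan cost = 13·20 + 5·14 + 32·7 + 43·18 + 5·15 + 44·19 = 2239.
Optimal plan:
  F1–D2: 4 × 14 = 56
  F1–D3: 14 × 13 = 182
  F2–D2: 32 × 7 = 224
  F3–D1: 13 × 4 = 52
  F3–D3: 35 × 15 = 525
  F4–D2: 44 × 13 = 572
Optimal cost = 1611.
Saving = 2239 − 1611 = 628.

628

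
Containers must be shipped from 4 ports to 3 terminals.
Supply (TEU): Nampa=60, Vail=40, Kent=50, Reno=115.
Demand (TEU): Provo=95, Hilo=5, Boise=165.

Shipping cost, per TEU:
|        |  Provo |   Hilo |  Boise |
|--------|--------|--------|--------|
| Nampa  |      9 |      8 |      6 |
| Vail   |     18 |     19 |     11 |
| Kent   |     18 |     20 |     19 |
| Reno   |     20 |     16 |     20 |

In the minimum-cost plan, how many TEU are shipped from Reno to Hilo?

The minimum-cost plan:
  Nampa→Boise: 60 × 6 = 360
  Vail→Boise: 40 × 11 = 440
  Kent→Provo: 50 × 18 = 900
  Reno→Provo: 45 × 20 = 900
  Reno→Hilo: 5 × 16 = 80
  Reno→Boise: 65 × 20 = 1300
Total cost = 3980.
So Reno→Hilo carries 5 TEU.

5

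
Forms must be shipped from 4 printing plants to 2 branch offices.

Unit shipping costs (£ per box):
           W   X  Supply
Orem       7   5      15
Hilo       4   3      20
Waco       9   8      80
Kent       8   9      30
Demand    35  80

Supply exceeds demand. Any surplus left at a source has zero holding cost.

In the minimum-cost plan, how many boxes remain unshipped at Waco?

An optimal plan:
  Orem to X: 15 boxes
  Hilo to X: 20 boxes
  Waco to W: 5 boxes
  Waco to X: 45 boxes
  Kent to W: 30 boxes
Total cost = £780.
Waco ships 50 of its 80, leaving 30.

30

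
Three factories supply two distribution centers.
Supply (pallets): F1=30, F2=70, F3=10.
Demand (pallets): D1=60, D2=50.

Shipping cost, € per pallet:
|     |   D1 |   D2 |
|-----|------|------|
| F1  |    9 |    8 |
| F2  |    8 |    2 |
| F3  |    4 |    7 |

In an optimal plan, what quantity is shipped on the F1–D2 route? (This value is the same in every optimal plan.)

Solving gives:
  F1->D1: 30 × €9 = €270
  F2->D1: 20 × €8 = €160
  F2->D2: 50 × €2 = €100
  F3->D1: 10 × €4 = €40
Total cost = €570.
The route F1→D2 is not used.

0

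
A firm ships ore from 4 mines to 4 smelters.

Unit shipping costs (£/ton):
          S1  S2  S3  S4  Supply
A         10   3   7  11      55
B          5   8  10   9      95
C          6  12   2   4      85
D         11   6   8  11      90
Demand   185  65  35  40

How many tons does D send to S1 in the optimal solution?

Solving gives:
  A to S2: 55 tons
  B to S1: 95 tons
  C to S1: 10 tons
  C to S3: 35 tons
  C to S4: 40 tons
  D to S1: 80 tons
  D to S2: 10 tons
Total cost = £1870.
So D→S1 carries 80 tons.

80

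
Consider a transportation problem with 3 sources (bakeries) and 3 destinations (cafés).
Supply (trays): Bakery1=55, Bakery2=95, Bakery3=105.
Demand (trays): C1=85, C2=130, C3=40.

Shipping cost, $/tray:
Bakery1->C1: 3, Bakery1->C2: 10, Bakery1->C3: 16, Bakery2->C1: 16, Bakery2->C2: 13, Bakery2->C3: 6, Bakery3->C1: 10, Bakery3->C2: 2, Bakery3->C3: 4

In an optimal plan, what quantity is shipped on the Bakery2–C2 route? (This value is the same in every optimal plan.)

25

The minimum-cost plan:
  Bakery1–C1: 55 × $3 = $165
  Bakery2–C1: 30 × $16 = $480
  Bakery2–C2: 25 × $13 = $325
  Bakery2–C3: 40 × $6 = $240
  Bakery3–C2: 105 × $2 = $210
Total cost = $1420.
So Bakery2→C2 carries 25 trays.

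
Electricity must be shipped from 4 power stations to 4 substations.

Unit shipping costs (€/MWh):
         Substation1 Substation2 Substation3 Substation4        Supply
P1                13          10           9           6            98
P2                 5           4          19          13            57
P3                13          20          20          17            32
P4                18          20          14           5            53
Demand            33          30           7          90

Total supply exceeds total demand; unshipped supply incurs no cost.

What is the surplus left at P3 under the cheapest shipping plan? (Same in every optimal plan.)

32

An optimal plan:
  P1–Substation2: 6 MWh
  P1–Substation3: 7 MWh
  P1–Substation4: 37 MWh
  P2–Substation1: 33 MWh
  P2–Substation2: 24 MWh
  P4–Substation4: 53 MWh
Total cost = €871.
P3 ships 0 of its 32, leaving 32.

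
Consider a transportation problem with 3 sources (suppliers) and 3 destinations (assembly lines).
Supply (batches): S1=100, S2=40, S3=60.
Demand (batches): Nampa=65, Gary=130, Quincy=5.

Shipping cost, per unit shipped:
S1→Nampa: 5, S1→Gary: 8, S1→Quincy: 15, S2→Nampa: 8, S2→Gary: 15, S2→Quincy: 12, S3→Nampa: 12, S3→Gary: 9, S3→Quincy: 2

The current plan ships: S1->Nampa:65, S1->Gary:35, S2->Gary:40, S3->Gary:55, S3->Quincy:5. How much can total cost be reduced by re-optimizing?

160

Current plan cost = 65·5 + 35·8 + 40·15 + 55·9 + 5·2 = 1710.
Optimal plan:
  S1→Nampa: 25 batches
  S1→Gary: 75 batches
  S2→Nampa: 40 batches
  S3→Gary: 55 batches
  S3→Quincy: 5 batches
Optimal cost = 1550.
Saving = 1710 − 1550 = 160.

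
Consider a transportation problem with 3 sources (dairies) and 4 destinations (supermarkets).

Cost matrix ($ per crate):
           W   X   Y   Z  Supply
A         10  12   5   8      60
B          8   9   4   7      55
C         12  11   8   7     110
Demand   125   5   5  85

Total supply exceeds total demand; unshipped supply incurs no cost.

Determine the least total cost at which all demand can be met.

1845

One minimum-cost allocation:
  A–W: 55 × $10 = $550
  A–Y: 5 × $5 = $25
  B–W: 55 × $8 = $440
  C–W: 15 × $12 = $180
  C–X: 5 × $11 = $55
  C–Z: 85 × $7 = $595
Total = 550 + 25 + 440 + 180 + 55 + 595 = $1845.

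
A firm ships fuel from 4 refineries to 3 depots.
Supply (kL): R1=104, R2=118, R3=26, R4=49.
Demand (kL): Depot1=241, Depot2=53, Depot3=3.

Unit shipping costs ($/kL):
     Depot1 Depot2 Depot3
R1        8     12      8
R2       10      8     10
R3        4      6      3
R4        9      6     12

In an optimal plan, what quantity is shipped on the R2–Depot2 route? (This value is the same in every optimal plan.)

Optimal shipments:
  R1 to Depot1: 104 × $8 = $832
  R2 to Depot1: 114 × $10 = $1140
  R2 to Depot2: 4 × $8 = $32
  R3 to Depot1: 23 × $4 = $92
  R3 to Depot3: 3 × $3 = $9
  R4 to Depot2: 49 × $6 = $294
Total cost = $2399.
So R2→Depot2 carries 4 kL.

4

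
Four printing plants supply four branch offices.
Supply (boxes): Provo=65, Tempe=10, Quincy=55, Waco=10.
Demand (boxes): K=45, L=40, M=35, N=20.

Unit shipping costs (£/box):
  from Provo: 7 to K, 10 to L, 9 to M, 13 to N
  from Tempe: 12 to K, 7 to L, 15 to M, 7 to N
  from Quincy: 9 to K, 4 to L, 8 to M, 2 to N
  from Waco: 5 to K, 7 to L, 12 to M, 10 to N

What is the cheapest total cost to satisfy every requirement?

One minimum-cost allocation:
  Provo–K: 35 × £7 = £245
  Provo–M: 30 × £9 = £270
  Tempe–L: 10 × £7 = £70
  Quincy–L: 30 × £4 = £120
  Quincy–M: 5 × £8 = £40
  Quincy–N: 20 × £2 = £40
  Waco–K: 10 × £5 = £50
Total = 245 + 270 + 70 + 120 + 40 + 40 + 50 = £835.

835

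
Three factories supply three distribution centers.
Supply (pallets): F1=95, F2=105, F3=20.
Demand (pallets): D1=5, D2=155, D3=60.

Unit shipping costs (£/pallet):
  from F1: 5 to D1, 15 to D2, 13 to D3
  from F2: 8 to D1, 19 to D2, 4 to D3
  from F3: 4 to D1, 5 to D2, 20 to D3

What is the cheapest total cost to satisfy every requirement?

2565

Optimal allocation:
  F1->D2: 95 × £15 = £1425
  F2->D1: 5 × £8 = £40
  F2->D2: 40 × £19 = £760
  F2->D3: 60 × £4 = £240
  F3->D2: 20 × £5 = £100
Total = 1425 + 40 + 760 + 240 + 100 = £2565.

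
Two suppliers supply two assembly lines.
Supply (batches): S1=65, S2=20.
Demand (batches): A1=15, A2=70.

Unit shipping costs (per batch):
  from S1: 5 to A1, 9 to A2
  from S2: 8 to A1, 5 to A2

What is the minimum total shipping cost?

Optimal allocation:
  S1–A1: 15 × 5 = 75
  S1–A2: 50 × 9 = 450
  S2–A2: 20 × 5 = 100
Total = 75 + 450 + 100 = 625.

625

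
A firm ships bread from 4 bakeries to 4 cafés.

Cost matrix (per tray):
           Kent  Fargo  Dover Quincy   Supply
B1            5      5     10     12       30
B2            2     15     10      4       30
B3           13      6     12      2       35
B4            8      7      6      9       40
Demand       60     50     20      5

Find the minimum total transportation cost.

660

An optimal shipping plan:
  B1 to Kent: 30 × 5 = 150
  B2 to Kent: 30 × 2 = 60
  B3 to Fargo: 30 × 6 = 180
  B3 to Quincy: 5 × 2 = 10
  B4 to Fargo: 20 × 7 = 140
  B4 to Dover: 20 × 6 = 120
Total = 150 + 60 + 180 + 10 + 140 + 120 = 660.
(Supply check: B1 ships 30; B2 ships 30; B3 ships 35; B4 ships 40.)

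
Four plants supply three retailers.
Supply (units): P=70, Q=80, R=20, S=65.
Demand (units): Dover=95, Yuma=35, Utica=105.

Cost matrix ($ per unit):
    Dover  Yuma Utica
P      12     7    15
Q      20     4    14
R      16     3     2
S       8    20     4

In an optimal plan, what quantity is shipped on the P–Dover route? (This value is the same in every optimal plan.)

The minimum-cost plan:
  P->Dover: 70 × $12 = $840
  Q->Yuma: 35 × $4 = $140
  Q->Utica: 45 × $14 = $630
  R->Utica: 20 × $2 = $40
  S->Dover: 25 × $8 = $200
  S->Utica: 40 × $4 = $160
Total cost = $2010.
So P→Dover carries 70 units.

70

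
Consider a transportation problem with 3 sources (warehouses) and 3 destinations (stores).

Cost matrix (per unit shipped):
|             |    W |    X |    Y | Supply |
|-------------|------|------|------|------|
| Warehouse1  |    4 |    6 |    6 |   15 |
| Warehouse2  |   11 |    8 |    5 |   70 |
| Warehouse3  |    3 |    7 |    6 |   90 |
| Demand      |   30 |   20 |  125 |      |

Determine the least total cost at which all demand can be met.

One minimum-cost allocation:
  Warehouse1 to X: 15 × 6 = 90
  Warehouse2 to Y: 70 × 5 = 350
  Warehouse3 to W: 30 × 3 = 90
  Warehouse3 to X: 5 × 7 = 35
  Warehouse3 to Y: 55 × 6 = 330
Total = 90 + 350 + 90 + 35 + 330 = 895.
(Supply check: Warehouse1 ships 15; Warehouse2 ships 70; Warehouse3 ships 90.)

895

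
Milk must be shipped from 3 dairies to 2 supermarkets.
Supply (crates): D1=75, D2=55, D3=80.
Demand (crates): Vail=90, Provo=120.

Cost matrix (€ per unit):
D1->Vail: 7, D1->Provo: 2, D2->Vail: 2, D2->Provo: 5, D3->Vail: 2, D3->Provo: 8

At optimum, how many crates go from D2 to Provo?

45

Solving gives:
  D1 to Provo: 75 × €2 = €150
  D2 to Vail: 10 × €2 = €20
  D2 to Provo: 45 × €5 = €225
  D3 to Vail: 80 × €2 = €160
Total cost = €555.
So D2→Provo carries 45 crates.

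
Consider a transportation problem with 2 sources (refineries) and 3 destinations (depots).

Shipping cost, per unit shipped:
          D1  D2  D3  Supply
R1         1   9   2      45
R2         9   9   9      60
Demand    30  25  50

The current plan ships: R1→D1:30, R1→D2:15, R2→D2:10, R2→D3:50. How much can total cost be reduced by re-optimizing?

Current plan cost = 30·1 + 15·9 + 10·9 + 50·9 = 705.
Optimal plan:
  R1->D1: 30 × 1 = 30
  R1->D3: 15 × 2 = 30
  R2->D2: 25 × 9 = 225
  R2->D3: 35 × 9 = 315
Optimal cost = 600.
Saving = 705 − 600 = 105.

105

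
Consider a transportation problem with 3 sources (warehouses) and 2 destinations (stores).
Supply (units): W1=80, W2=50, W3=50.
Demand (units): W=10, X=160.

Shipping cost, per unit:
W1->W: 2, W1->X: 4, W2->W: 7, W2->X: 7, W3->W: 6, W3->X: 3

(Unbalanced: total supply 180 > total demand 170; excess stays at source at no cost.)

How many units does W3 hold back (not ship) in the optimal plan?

An optimal plan:
  W1→W: 10 × 2 = 20
  W1→X: 70 × 4 = 280
  W2→X: 40 × 7 = 280
  W3→X: 50 × 3 = 150
Total cost = 730.
W3 ships 50 of its 50, leaving 0.

0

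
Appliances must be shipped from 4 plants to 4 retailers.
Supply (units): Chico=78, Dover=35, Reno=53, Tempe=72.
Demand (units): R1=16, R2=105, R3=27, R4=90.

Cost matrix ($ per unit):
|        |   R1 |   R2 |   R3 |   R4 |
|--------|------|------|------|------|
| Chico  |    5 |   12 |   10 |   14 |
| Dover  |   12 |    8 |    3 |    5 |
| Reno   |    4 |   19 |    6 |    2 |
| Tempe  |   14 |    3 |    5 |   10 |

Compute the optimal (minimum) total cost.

An optimal shipping plan:
  Chico–R1: 16 × $5 = $80
  Chico–R2: 33 × $12 = $396
  Chico–R3: 27 × $10 = $270
  Chico–R4: 2 × $14 = $28
  Dover–R4: 35 × $5 = $175
  Reno–R4: 53 × $2 = $106
  Tempe–R2: 72 × $3 = $216
Total = 80 + 396 + 270 + 28 + 175 + 106 + 216 = $1271.

1271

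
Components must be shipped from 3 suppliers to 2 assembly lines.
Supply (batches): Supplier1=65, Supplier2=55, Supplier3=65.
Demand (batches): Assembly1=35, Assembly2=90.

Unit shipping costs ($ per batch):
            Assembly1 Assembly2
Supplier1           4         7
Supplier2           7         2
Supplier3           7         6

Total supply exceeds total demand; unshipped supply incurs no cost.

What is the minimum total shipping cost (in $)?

An optimal shipping plan:
  Supplier1 to Assembly1: 35 × $4 = $140
  Supplier2 to Assembly2: 55 × $2 = $110
  Supplier3 to Assembly2: 35 × $6 = $210
Total = 140 + 110 + 210 = $460.

460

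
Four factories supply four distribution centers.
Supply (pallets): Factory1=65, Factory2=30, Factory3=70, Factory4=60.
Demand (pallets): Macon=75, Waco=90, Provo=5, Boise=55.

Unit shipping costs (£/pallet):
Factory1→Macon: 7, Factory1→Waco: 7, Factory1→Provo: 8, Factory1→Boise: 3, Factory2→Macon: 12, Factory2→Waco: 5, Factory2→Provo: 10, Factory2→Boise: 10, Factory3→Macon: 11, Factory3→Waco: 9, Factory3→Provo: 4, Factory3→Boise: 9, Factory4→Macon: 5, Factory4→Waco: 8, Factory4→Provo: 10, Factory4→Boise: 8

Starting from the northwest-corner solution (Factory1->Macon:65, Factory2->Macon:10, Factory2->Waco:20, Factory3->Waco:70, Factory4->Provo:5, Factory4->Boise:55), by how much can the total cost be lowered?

495

Current plan cost = 65·7 + 10·12 + 20·5 + 70·9 + 5·10 + 55·8 = £1795.
Optimal plan:
  Factory1 to Macon: 10 pallets
  Factory1 to Boise: 55 pallets
  Factory2 to Waco: 30 pallets
  Factory3 to Macon: 5 pallets
  Factory3 to Waco: 60 pallets
  Factory3 to Provo: 5 pallets
  Factory4 to Macon: 60 pallets
Optimal cost = £1300.
Saving = 1795 − 1300 = £495.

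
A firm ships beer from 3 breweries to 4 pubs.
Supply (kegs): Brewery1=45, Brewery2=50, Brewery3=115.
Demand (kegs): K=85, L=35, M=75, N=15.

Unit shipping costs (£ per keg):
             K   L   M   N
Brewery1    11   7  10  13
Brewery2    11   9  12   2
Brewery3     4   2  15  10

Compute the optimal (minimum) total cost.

One minimum-cost allocation:
  Brewery1→L: 5 × £7 = £35
  Brewery1→M: 40 × £10 = £400
  Brewery2→M: 35 × £12 = £420
  Brewery2→N: 15 × £2 = £30
  Brewery3→K: 85 × £4 = £340
  Brewery3→L: 30 × £2 = £60
Total = 35 + 400 + 420 + 30 + 340 + 60 = £1285.

1285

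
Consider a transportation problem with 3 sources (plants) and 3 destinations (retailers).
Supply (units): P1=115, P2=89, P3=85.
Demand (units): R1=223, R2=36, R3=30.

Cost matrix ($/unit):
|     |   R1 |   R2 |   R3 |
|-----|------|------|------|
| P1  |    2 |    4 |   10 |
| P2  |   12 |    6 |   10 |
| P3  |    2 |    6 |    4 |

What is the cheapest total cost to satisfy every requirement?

A cheapest plan:
  P1 to R1: 115 units
  P2 to R1: 23 units
  P2 to R2: 36 units
  P2 to R3: 30 units
  P3 to R1: 85 units
Total cost = $1192.
(Supply check: P1 ships 115; P2 ships 89; P3 ships 85.)

1192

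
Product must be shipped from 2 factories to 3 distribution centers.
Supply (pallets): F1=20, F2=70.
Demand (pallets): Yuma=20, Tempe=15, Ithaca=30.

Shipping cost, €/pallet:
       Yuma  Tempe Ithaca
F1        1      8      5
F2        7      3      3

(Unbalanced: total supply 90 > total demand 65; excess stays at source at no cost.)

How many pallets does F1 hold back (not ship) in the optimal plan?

An optimal plan:
  F1–Yuma: 20 × €1 = €20
  F2–Tempe: 15 × €3 = €45
  F2–Ithaca: 30 × €3 = €90
Total cost = €155.
F1 ships 20 of its 20, leaving 0.

0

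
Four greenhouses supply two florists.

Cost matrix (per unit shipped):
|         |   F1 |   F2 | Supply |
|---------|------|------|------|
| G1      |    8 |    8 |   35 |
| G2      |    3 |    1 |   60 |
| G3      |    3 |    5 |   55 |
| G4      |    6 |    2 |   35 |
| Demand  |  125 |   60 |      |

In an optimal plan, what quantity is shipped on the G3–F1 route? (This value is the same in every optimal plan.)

Optimal shipments:
  G1->F1: 35 × 8 = 280
  G2->F1: 35 × 3 = 105
  G2->F2: 25 × 1 = 25
  G3->F1: 55 × 3 = 165
  G4->F2: 35 × 2 = 70
Total cost = 645.
So G3→F1 carries 55 bunches.

55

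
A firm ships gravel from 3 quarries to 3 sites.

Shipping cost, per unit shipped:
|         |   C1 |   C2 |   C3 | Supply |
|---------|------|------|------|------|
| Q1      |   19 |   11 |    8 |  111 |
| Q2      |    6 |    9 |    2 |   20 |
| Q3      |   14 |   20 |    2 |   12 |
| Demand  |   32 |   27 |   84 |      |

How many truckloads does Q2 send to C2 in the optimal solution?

Optimal shipments:
  Q1->C1: 12 truckloads
  Q1->C2: 27 truckloads
  Q1->C3: 72 truckloads
  Q2->C1: 20 truckloads
  Q3->C3: 12 truckloads
Total cost = 1245.
The route Q2→C2 is not used.

0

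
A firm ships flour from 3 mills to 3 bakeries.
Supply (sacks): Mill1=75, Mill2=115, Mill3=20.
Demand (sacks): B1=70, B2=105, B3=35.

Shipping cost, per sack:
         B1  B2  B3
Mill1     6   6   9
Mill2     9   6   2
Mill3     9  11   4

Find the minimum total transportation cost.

A cheapest plan:
  Mill1→B1: 70 sacks
  Mill1→B2: 5 sacks
  Mill2→B2: 100 sacks
  Mill2→B3: 15 sacks
  Mill3→B3: 20 sacks
Total cost = 1160.
(Supply check: Mill1 ships 75; Mill2 ships 115; Mill3 ships 20.)

1160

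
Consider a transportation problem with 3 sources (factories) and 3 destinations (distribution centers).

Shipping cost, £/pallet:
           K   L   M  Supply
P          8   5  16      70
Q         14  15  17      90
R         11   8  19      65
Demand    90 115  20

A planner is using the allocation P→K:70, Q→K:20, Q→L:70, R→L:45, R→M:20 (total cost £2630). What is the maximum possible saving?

380

Current plan cost = 70·8 + 20·14 + 70·15 + 45·8 + 20·19 = £2630.
Optimal plan:
  P->L: 70 × £5 = £350
  Q->K: 70 × £14 = £980
  Q->M: 20 × £17 = £340
  R->K: 20 × £11 = £220
  R->L: 45 × £8 = £360
Optimal cost = £2250.
Saving = 2630 − 2250 = £380.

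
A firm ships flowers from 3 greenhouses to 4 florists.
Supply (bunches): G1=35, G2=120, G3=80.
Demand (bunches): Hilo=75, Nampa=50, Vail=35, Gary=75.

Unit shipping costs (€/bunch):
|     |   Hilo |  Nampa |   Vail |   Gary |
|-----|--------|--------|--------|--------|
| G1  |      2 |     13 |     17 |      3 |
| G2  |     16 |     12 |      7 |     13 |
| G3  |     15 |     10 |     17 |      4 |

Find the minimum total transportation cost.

1845

A cheapest plan:
  G1–Hilo: 35 bunches
  G2–Hilo: 40 bunches
  G2–Nampa: 45 bunches
  G2–Vail: 35 bunches
  G3–Nampa: 5 bunches
  G3–Gary: 75 bunches
Total cost = €1845.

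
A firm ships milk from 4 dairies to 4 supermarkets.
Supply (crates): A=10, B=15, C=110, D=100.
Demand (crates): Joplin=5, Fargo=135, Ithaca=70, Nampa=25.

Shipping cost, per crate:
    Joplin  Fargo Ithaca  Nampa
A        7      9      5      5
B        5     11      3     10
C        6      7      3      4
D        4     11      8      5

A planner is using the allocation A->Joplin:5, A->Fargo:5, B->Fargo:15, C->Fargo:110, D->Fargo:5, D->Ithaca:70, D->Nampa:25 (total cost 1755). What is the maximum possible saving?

Current plan cost = 5·7 + 5·9 + 15·11 + 110·7 + 5·11 + 70·8 + 25·5 = 1755.
Optimal plan:
  A→Fargo: 10 × 9 = 90
  B→Ithaca: 15 × 3 = 45
  C→Fargo: 55 × 7 = 385
  C→Ithaca: 55 × 3 = 165
  D→Joplin: 5 × 4 = 20
  D→Fargo: 70 × 11 = 770
  D→Nampa: 25 × 5 = 125
Optimal cost = 1600.
Saving = 1755 − 1600 = 155.

155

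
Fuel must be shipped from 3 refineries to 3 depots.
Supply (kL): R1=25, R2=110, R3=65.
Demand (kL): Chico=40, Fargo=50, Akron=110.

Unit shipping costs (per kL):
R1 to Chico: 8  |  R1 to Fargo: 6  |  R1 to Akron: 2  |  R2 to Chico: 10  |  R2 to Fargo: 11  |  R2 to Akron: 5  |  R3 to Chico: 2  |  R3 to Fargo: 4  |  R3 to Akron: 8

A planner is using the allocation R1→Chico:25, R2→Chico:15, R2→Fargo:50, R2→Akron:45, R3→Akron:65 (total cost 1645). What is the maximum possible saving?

Current plan cost = 25·8 + 15·10 + 50·11 + 45·5 + 65·8 = 1645.
Optimal plan:
  R1→Fargo: 25 × 6 = 150
  R2→Akron: 110 × 5 = 550
  R3→Chico: 40 × 2 = 80
  R3→Fargo: 25 × 4 = 100
Optimal cost = 880.
Saving = 1645 − 880 = 765.

765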